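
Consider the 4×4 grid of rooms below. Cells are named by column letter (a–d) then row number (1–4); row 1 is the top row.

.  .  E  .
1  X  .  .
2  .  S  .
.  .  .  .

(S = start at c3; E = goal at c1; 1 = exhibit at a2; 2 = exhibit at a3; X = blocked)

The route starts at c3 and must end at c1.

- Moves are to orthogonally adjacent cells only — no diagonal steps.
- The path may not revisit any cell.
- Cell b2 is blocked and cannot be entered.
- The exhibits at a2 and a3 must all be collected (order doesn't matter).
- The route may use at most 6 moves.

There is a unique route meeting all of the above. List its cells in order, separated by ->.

c3 -> b3 -> a3 -> a2 -> a1 -> b1 -> c1

The 6-move cap with required stops at a2, a3 leaves no slack for detours.
Route from c3: 2× left (reaching a3), 2× up (reaching a1), 2× right (reaching c1) — 6 moves in all.
Check: all required cells visited; 6 ≤ 6 moves.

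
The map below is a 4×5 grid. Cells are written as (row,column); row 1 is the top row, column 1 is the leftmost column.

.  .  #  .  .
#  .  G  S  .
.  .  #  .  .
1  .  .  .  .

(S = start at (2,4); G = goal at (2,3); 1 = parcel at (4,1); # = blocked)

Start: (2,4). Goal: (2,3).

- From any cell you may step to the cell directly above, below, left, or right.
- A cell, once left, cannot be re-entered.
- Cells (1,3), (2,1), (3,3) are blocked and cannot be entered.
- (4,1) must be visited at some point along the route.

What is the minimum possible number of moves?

Any route passes through (4,1) somewhere between (2,4) and (2,3). Summing Manhattan distances along the two legs ((2,4) → (4,1) → (2,3)) gives a lower bound of 5 + 4 = 9 moves.
A route of 9 moves achieves this: (2,4) → (3,4) → (4,4) → (4,3) → (4,2) → (4,1) → (3,1) → (3,2) → (2,2) → (2,3).
Since 9 matches the lower bound, it is optimal.

9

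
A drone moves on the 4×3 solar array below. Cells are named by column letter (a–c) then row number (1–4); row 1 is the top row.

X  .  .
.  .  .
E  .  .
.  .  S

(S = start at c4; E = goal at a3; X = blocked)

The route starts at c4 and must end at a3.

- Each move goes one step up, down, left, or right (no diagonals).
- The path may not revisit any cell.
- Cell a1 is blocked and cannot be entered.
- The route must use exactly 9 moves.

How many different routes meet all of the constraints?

2

Need simple routes of exactly 9 moves from c4 to a3 (Manhattan distance 3, so 3 moves are spent on a detour and 3 undoing it).
Enumerating: c4 c3 c2 c1 b1 b2 b3 b4 a4 a3 | c4 b4 b3 c3 c2 c1 b1 b2 a2 a3.
That gives 2 routes.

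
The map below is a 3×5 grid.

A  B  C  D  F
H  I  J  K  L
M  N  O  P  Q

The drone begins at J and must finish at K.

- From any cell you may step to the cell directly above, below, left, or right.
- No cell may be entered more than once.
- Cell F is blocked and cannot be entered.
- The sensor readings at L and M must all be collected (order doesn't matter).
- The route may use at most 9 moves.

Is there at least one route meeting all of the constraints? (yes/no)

One route that works: J → I → H → M → N → O → P → Q → L → K.

yes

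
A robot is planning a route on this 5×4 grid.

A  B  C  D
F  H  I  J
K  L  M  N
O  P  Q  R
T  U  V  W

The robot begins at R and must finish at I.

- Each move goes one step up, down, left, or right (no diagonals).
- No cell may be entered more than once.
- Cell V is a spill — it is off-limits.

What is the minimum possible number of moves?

3

The Manhattan distance from R to I is |4−2| + |4−3| = 3, so at least 3 moves are needed.
A route of 3 moves achieves this: R → N → J → I.
Since 3 matches the lower bound, it is optimal.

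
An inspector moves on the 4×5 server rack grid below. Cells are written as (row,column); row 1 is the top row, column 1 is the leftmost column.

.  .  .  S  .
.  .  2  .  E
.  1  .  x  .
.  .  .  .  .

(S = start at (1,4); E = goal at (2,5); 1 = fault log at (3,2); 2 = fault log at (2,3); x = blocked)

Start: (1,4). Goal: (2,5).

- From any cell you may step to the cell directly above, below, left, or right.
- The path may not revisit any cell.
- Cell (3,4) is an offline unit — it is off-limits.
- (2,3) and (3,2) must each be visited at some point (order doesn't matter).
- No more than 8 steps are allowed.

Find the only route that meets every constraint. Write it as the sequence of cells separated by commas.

(1,4), (1,3), (1,2), (2,2), (3,2), (3,3), (2,3), (2,4), (2,5)

Any route must reach (2,3) and (3,2) and still end at (2,5) within 8 moves, so the order of the required stops is forced.
Route from (1,4): 2× left (reaching (1,2)), 2× down (reaching (3,2)), right to (3,3), up to (2,3), 2× right (reaching (2,5)) — 8 moves in all.
Check: all required cells visited; 8 ≤ 8 moves.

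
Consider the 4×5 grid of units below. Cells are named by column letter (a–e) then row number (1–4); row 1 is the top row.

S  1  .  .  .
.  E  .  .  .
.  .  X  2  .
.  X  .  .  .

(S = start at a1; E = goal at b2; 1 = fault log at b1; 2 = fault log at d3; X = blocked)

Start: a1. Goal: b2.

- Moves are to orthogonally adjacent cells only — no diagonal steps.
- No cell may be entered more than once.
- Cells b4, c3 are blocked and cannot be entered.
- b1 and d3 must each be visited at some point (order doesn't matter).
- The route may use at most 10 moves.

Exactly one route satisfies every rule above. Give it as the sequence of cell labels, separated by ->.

a1 -> b1 -> c1 -> d1 -> e1 -> e2 -> e3 -> d3 -> d2 -> c2 -> b2

The budget equals the shortest possible length, so every move has to be on a shortest route through the required cells.
Route from a1: 4× right (reaching e1), 2× down (reaching e3), left to d3, up to d2, 2× left (reaching b2) — 10 moves in all.
Check: all required cells visited; 10 ≤ 10 moves.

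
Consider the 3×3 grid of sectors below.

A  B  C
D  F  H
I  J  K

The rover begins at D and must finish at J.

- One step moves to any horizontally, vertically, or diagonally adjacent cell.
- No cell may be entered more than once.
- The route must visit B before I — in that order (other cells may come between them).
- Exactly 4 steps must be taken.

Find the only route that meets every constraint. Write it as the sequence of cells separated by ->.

The waypoints must appear in the order B, I, with no cell reused.
Route from D: up-right to B, down to F, down-left to I, right to J — 4 moves in all.
Check: order respected (B at step 1, I at step 3); 4 moves as required.

D -> B -> F -> I -> J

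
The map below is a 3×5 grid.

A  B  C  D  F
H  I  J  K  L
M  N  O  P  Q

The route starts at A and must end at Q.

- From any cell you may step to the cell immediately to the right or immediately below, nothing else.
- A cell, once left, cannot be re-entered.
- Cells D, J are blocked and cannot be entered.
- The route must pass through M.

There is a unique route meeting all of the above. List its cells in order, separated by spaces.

Moves only go right or down, so the column and row indices never decrease.
Route from A: down 2 to M, right 4 to Q — 6 moves in all.
Check: all required cells visited.

A H M N O P Q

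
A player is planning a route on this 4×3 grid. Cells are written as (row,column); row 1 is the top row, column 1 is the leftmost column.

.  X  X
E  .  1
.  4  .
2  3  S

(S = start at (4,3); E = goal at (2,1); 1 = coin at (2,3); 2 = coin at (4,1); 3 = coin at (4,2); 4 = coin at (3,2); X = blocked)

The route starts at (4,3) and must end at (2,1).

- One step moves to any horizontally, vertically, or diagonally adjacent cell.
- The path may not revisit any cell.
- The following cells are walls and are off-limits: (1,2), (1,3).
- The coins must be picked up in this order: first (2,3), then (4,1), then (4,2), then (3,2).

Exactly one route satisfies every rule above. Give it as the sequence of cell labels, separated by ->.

The waypoints must appear in the order (2,3), (4,1), (4,2), (3,2), with no cell reused.
Route from (4,3): 2× up (reaching (2,3)), left to (2,2), down-left to (3,1), down to (4,1), right to (4,2), up to (3,2), up-left to (2,1) — 8 moves in all.
Check: order respected (1 at step 2, 2 at step 5, 3 at step 6, 4 at step 7).

(4,3) -> (3,3) -> (2,3) -> (2,2) -> (3,1) -> (4,1) -> (4,2) -> (3,2) -> (2,1)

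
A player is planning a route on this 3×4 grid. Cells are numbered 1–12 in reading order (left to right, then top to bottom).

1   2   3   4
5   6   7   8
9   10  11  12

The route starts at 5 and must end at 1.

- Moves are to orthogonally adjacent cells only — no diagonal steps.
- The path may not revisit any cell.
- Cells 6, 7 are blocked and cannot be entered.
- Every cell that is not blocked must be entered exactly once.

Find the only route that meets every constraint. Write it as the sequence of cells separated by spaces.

Need to visit all 10 open cells exactly once, starting at 5 and ending at 1.
Cell 2 has only two open neighbours (1 and 3), so the path must pass straight through it: one of those is the cell it's entered from and the other is where it exits.
Route from 5: down 1 to 9, right 3 to 12, up 2 to 4, left 3 to 1 — 9 moves in all.
Check: all 10 open cells covered.

5 9 10 11 12 8 4 3 2 1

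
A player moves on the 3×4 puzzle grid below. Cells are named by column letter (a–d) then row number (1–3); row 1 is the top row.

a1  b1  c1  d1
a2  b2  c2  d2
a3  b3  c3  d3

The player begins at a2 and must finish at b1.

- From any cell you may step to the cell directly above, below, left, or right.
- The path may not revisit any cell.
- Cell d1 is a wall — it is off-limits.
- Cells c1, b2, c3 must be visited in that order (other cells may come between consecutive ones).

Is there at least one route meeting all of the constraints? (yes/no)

no

Ignoring the required order, 2 revisit-free routes from a2 to b1 pass through all of c1, b2, and c3; the waypoint orders that occur are b2 → c3 → c1 (2) — never c1 → b2 → c3.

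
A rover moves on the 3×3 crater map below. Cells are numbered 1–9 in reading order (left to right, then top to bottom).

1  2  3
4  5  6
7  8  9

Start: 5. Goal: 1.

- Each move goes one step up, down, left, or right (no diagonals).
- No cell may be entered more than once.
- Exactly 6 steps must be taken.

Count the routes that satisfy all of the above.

2

Need simple routes of exactly 6 moves from 5 to 1 (Manhattan distance 2, so 2 moves are spent on a detour and 2 undoing it).
Enumerating: 5 8 9 6 3 2 1 | 5 6 9 8 7 4 1.
That gives 2 routes.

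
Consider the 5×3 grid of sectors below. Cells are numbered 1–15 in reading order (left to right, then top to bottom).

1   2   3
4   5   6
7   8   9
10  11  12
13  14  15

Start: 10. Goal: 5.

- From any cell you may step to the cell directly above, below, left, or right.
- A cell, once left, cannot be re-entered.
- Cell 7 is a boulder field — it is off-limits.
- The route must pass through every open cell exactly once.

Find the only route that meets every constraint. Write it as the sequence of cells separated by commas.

Need to visit all 14 open cells exactly once, starting at 10 and ending at 5.
Cell 15 has only two open neighbours (12 and 14), so the path must pass straight through it: one of those is the cell it's entered from and the other is where it exits.
Route from 10: down to 13, 2× right (reaching 15), up to 12, left to 11, up to 8, right to 9, 2× up (reaching 3), 2× left (reaching 1), down to 4, right to 5 — 13 moves in all.
Check: all 14 open cells covered.

10, 13, 14, 15, 12, 11, 8, 9, 6, 3, 2, 1, 4, 5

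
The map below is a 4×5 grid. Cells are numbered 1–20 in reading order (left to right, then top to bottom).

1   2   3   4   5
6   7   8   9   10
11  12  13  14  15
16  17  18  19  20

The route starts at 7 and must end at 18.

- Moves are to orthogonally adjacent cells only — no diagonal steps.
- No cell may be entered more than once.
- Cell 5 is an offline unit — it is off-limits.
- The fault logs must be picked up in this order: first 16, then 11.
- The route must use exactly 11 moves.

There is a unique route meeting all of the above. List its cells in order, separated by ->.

7 -> 12 -> 17 -> 16 -> 11 -> 6 -> 1 -> 2 -> 3 -> 8 -> 13 -> 18

The waypoints must appear in the order 16, 11, with no cell reused.
Route from 7: down 2 to 17, left 1 to 16, up 3 to 1, right 2 to 3, down 3 to 18 — 11 moves in all.
Check: order respected (16 at step 3, 11 at step 4); 11 moves as required.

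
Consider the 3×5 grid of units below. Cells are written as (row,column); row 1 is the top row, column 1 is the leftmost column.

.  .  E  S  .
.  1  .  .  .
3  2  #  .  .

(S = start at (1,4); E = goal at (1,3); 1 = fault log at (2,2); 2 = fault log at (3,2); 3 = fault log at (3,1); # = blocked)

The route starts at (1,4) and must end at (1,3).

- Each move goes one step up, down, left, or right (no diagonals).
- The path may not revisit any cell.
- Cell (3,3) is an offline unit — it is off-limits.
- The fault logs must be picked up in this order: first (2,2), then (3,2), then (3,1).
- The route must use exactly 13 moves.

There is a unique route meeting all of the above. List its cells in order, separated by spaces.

(1,4) (1,5) (2,5) (3,5) (3,4) (2,4) (2,3) (2,2) (3,2) (3,1) (2,1) (1,1) (1,2) (1,3)

The waypoints must appear in the order (2,2), (3,2), (3,1), with no cell reused.
Route from (1,4): right to (1,5), 2× down (reaching (3,5)), left to (3,4), up to (2,4), 2× left (reaching (2,2)), down to (3,2), left to (3,1), 2× up (reaching (1,1)), 2× right (reaching (1,3)) — 13 moves in all.
Check: order respected (1 at step 7, 2 at step 8, 3 at step 9); 13 moves as required.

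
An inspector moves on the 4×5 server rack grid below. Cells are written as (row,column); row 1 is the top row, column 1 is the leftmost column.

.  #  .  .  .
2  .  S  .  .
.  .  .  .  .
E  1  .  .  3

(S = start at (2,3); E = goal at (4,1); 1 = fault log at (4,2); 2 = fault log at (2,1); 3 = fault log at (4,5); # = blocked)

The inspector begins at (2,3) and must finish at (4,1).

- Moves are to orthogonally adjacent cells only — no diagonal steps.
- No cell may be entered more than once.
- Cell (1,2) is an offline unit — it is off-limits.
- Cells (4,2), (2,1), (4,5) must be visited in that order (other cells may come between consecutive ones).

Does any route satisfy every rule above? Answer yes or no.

no

Ignoring the required order, 17 revisit-free routes from (2,3) to (4,1) pass through all of (4,2), (2,1), and (4,5); the waypoint orders that occur are (4,5) → (4,2) → (2,1) (14); (2,1) → (4,5) → (4,2) (3) — never (4,2) → (2,1) → (4,5).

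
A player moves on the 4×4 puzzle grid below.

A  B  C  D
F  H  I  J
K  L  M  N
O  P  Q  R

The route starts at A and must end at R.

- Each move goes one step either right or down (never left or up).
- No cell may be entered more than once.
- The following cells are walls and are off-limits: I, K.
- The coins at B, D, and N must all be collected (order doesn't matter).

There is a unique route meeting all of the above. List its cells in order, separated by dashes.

A - B - C - D - J - N - R

Moves only go right or down, so the column and row indices never decrease.
Route from A: right 3 to D, down 3 to R — 6 moves in all.
Check: all required cells visited.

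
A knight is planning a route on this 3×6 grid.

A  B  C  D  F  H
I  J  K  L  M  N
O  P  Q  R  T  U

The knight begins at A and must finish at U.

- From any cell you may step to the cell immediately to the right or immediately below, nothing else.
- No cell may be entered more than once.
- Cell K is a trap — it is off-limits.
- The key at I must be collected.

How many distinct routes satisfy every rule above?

2

A right/down-only route from A to U makes exactly 2 down-moves and 5 right-moves in some order.
With no other constraints that would be C(7,2) = 21 routes.
Split at I and multiply the segment counts (each segment already excludes blocked cells): A→I: 1; I→U: 2; product = 2.
That gives 2 routes.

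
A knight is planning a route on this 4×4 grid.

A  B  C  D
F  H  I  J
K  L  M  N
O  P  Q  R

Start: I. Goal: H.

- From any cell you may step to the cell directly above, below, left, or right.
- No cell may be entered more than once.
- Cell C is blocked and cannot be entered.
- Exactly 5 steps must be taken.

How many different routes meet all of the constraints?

3

Need simple routes of exactly 5 moves from I to H (Manhattan distance 1, so 2 moves are spent on a detour and 2 undoing it).
Enumerating: I M Q P L H | I M L K F H | I J N M L H.
That gives 3 routes.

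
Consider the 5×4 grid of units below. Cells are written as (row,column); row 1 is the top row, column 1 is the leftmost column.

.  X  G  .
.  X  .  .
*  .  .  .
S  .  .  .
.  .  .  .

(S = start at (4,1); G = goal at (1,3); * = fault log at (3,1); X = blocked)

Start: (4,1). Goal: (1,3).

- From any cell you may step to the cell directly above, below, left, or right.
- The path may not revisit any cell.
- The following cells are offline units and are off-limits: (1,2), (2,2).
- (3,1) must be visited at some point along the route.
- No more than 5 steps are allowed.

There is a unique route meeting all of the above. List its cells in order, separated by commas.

The 5-move cap with required stops at (3,1) leaves no slack for detours.
Route from (4,1): up to (3,1), 2× right (reaching (3,3)), 2× up (reaching (1,3)) — 5 moves in all.
Check: all required cells visited; 5 ≤ 5 moves.

(4,1), (3,1), (3,2), (3,3), (2,3), (1,3)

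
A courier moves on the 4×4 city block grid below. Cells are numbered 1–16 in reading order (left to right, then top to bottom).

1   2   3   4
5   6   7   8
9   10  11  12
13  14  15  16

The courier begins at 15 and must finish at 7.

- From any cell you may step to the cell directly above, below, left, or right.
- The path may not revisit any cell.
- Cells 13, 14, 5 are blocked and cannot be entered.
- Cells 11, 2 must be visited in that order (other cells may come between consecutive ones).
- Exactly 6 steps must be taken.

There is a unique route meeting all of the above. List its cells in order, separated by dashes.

15 - 11 - 10 - 6 - 2 - 3 - 7

The waypoints must appear in the order 11, 2, with no cell reused.
Route from 15: up to 11, left to 10, 2× up (reaching 2), right to 3, down to 7 — 6 moves in all.
Check: order respected (11 at step 1, 2 at step 4); 6 moves as required.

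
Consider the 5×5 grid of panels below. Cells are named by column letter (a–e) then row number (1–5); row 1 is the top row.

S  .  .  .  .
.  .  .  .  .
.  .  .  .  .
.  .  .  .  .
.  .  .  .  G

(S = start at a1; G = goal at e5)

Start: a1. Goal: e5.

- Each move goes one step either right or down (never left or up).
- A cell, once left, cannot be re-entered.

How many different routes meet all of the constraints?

70

A right/down-only route from a1 to e5 makes exactly 4 down-moves and 4 right-moves in some order.
With no other constraints that would be C(8,4) = 70 routes.
That gives 70 routes.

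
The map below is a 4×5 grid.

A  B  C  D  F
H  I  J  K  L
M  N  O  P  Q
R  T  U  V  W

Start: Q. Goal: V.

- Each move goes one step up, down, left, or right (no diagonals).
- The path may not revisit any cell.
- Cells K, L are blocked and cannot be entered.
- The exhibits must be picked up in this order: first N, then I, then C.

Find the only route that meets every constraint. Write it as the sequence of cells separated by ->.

Q -> P -> O -> N -> I -> J -> C -> B -> A -> H -> M -> R -> T -> U -> V

The waypoints must appear in the order N, I, C, with no cell reused.
Route from Q: 3× left (reaching N), up to I, right to J, up to C, 2× left (reaching A), 3× down (reaching R), 3× right (reaching V) — 14 moves in all.
Check: order respected (N at step 3, I at step 4, C at step 6).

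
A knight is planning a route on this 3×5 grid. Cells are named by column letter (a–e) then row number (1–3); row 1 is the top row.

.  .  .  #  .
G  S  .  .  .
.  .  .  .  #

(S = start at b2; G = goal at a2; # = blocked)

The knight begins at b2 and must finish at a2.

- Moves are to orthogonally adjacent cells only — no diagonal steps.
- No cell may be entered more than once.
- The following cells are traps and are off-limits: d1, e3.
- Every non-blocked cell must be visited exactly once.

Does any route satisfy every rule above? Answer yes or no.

no

Cell e1 has only one open neighbour but is neither the start nor the goal, so a Hamiltonian route would have to both enter and leave it through the same neighbour — impossible without revisiting.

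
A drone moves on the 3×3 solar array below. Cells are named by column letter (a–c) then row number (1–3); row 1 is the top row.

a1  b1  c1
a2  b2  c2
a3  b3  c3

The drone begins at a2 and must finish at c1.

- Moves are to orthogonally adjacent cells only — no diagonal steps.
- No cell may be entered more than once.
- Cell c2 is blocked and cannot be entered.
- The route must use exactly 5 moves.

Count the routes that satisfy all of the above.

Need simple routes of exactly 5 moves from a2 to c1 (Manhattan distance 3, so 1 moves are spent on a detour and 1 undoing it).
Enumerating: a2 a3 b3 b2 b1 c1.
That gives 1 route.

1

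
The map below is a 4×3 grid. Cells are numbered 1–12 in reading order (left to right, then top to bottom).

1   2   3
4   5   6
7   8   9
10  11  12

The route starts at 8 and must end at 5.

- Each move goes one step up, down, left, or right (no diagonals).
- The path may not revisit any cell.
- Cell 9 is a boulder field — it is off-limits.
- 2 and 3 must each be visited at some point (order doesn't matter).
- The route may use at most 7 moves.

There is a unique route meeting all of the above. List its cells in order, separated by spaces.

8 7 4 1 2 3 6 5

Any route must reach 2 and 3 and still end at 5 within 7 moves, so the order of the required stops is forced.
Route from 8: left to 7, 2× up (reaching 1), 2× right (reaching 3), down to 6, left to 5 — 7 moves in all.
Check: all required cells visited; 7 ≤ 7 moves.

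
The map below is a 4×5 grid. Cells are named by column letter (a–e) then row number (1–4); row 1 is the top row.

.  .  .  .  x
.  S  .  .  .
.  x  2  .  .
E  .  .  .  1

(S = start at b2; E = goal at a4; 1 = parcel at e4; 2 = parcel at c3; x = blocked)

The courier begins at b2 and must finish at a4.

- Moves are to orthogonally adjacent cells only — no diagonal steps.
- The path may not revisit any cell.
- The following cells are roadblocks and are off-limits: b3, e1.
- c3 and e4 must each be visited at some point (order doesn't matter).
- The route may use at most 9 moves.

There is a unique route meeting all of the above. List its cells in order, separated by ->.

b2 -> c2 -> c3 -> d3 -> e3 -> e4 -> d4 -> c4 -> b4 -> a4

The budget equals the shortest possible length, so every move has to be on a shortest route through the required cells.
Route from b2: right 1 to c2, down 1 to c3, right 2 to e3, down 1 to e4, left 4 to a4 — 9 moves in all.
Check: all required cells visited; 9 ≤ 9 moves.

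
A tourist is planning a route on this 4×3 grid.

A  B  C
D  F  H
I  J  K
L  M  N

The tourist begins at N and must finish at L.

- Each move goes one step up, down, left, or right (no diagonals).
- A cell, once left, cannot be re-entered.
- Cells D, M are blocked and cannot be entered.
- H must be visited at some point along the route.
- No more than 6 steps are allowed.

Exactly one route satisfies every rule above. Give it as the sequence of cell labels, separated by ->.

N -> K -> H -> F -> J -> I -> L

The 6-move cap with required stops at H leaves no slack for detours.
Route from N: 2× up (reaching H), left to F, down to J, left to I, down to L — 6 moves in all.
Check: all required cells visited; 6 ≤ 6 moves.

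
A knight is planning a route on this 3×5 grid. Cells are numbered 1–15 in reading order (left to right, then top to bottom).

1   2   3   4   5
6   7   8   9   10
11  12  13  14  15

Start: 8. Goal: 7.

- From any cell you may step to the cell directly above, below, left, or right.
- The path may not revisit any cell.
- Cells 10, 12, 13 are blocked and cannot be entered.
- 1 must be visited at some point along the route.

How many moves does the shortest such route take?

5

Any route passes through 1 somewhere between 8 and 7. Summing Manhattan distances along the two legs (8 → 1 → 7) gives a lower bound of 3 + 2 = 5 moves.
A route of 5 moves achieves this: 8 → 3 → 2 → 1 → 6 → 7.
Since 5 matches the lower bound, it is optimal.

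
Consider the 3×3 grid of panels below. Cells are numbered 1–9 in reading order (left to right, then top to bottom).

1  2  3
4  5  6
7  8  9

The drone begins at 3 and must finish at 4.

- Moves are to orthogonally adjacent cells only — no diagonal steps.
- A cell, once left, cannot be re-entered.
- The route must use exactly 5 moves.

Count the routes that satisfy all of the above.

Need simple routes of exactly 5 moves from 3 to 4 (Manhattan distance 3, so 1 moves are spent on a detour and 1 undoing it).
Enumerating: 3 6 9 8 5 4 | 3 6 9 8 7 4 | 3 6 5 2 1 4 | 3 6 5 8 7 4 | 3 2 5 8 7 4.
That gives 5 routes.

5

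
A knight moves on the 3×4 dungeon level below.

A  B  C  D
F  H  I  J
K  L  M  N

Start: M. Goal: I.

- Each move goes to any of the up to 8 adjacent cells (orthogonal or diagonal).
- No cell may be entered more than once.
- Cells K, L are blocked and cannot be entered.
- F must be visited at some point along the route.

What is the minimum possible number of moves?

4

Any route passes through F somewhere between M and I. Summing Chebyshev distances along the two legs (M → F → I) gives a lower bound of 2 + 2 = 4 moves.
A route of 4 moves achieves this: M → H → F → B → I.
Since 4 matches the lower bound, it is optimal.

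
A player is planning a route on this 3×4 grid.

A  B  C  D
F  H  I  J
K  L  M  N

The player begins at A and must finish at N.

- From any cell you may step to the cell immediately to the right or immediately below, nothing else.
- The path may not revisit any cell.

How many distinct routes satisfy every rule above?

10

A right/down-only route from A to N makes exactly 2 down-moves and 3 right-moves in some order.
With no other constraints that would be C(5,2) = 10 routes.
That gives 10 routes.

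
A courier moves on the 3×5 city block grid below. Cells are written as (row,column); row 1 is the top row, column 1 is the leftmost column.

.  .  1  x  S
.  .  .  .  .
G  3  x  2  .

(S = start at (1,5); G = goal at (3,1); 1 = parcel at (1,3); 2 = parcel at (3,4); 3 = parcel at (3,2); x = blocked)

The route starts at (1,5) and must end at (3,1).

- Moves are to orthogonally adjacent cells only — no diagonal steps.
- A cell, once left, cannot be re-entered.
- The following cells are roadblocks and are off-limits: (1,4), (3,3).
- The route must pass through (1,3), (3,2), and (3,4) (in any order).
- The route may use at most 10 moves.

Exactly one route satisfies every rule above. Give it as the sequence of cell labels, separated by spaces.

(1,5) (2,5) (3,5) (3,4) (2,4) (2,3) (1,3) (1,2) (2,2) (3,2) (3,1)

Any route must reach (1,3), (3,2), and (3,4) and still end at (3,1) within 10 moves, so the order of the required stops is forced.
Route from (1,5): down 2 to (3,5), left 1 to (3,4), up 1 to (2,4), left 1 to (2,3), up 1 to (1,3), left 1 to (1,2), down 2 to (3,2), left 1 to (3,1) — 10 moves in all.
Check: all required cells visited; 10 ≤ 10 moves.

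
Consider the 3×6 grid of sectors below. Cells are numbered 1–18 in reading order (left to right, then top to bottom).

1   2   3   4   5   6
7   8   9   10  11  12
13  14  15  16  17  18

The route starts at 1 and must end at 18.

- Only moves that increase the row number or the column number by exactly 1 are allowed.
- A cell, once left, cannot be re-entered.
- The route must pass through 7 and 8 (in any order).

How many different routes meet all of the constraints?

A right/down-only route from 1 to 18 makes exactly 2 down-moves and 5 right-moves in some order.
With no other constraints that would be C(7,2) = 21 routes.
A monotone route can only reach the required cells in the order 7, 8, so split there and multiply the segment counts: 1→7: 1; 7→8: 1; 8→18: 5; product = 5.
That gives 5 routes.

5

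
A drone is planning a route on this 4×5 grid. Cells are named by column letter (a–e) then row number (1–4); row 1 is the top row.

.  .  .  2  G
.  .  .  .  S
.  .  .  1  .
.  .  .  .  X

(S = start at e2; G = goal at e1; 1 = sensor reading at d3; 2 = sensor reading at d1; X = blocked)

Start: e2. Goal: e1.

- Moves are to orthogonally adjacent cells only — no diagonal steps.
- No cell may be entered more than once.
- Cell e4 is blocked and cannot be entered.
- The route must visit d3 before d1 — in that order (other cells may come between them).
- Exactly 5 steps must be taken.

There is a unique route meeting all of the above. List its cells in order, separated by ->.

e2 -> e3 -> d3 -> d2 -> d1 -> e1

The waypoints must appear in the order d3, d1, with no cell reused.
Route from e2: down 1 to e3, left 1 to d3, up 2 to d1, right 1 to e1 — 5 moves in all.
Check: order respected (1 at step 2, 2 at step 4); 5 moves as required.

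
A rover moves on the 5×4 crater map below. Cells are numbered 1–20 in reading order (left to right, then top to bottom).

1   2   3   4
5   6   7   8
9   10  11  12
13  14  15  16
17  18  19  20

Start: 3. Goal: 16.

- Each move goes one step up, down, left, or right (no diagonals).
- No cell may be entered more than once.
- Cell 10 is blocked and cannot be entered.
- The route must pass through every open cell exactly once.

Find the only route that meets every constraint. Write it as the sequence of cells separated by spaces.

3 4 8 12 11 7 6 2 1 5 9 13 17 18 14 15 19 20 16

Need to visit all 19 open cells exactly once, starting at 3 and ending at 16.
Cell 9 has only two open neighbours (5 and 13), so the path must pass straight through it: one of those is the cell it's entered from and the other is where it exits.
Route from 3: right 1 to 4, down 2 to 12, left 1 to 11, up 1 to 7, left 1 to 6, up 1 to 2, left 1 to 1, down 4 to 17, right 1 to 18, up 1 to 14, right 1 to 15, down 1 to 19, right 1 to 20, up 1 to 16 — 18 moves in all.
Check: all 19 open cells covered.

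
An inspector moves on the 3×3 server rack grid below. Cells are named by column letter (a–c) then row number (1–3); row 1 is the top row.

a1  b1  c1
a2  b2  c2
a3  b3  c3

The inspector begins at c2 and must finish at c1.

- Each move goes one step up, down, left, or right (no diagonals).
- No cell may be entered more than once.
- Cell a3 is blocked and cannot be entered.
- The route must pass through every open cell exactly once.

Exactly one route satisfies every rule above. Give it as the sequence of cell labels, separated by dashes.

c2 - c3 - b3 - b2 - a2 - a1 - b1 - c1

Need to visit all 8 open cells exactly once, starting at c2 and ending at c1.
Route from c2: down 1 to c3, left 1 to b3, up 1 to b2, left 1 to a2, up 1 to a1, right 2 to c1 — 7 moves in all.
Check: all 8 open cells covered.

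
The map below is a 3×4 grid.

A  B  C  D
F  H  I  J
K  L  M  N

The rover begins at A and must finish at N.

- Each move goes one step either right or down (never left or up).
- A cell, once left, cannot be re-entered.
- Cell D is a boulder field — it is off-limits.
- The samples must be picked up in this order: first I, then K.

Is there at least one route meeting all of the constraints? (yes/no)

no

K lies to the left of I, so going from I to K would need a leftward move — but moves only go right/down, so I cannot be visited before K.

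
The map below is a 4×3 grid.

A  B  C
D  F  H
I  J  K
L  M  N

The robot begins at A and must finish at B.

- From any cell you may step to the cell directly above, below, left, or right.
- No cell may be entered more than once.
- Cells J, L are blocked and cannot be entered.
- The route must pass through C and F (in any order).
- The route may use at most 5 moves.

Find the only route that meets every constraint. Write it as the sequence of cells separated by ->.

The budget equals the shortest possible length, so every move has to be on a shortest route through the required cells.
Route from A: down to D, 2× right (reaching H), up to C, left to B — 5 moves in all.
Check: all required cells visited; 5 ≤ 5 moves.

A -> D -> F -> H -> C -> B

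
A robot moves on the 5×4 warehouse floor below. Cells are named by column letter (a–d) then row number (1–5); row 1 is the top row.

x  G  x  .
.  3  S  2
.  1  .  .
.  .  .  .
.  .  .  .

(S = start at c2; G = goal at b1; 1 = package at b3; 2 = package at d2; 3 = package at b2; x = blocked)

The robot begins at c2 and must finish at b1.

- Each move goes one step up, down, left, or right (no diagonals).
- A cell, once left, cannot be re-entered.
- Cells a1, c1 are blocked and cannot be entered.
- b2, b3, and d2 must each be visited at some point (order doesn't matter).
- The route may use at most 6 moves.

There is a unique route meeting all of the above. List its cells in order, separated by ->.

Any route must reach b2, b3, and d2 and still end at b1 within 6 moves, so the order of the required stops is forced.
Route from c2: right 1 to d2, down 1 to d3, left 2 to b3, up 2 to b1 — 6 moves in all.
Check: all required cells visited; 6 ≤ 6 moves.

c2 -> d2 -> d3 -> c3 -> b3 -> b2 -> b1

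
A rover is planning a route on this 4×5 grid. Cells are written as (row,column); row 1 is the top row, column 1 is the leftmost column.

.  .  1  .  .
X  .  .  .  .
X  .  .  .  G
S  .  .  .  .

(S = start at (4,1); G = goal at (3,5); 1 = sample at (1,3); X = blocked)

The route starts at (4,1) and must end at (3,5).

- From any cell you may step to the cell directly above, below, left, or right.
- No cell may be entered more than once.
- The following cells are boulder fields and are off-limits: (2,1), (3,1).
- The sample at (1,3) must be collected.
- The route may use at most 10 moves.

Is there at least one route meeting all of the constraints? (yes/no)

yes

One route that works: (4,1) → (4,2) → (3,2) → (2,2) → (1,2) → (1,3) → (2,3) → (3,3) → (3,4) → (3,5).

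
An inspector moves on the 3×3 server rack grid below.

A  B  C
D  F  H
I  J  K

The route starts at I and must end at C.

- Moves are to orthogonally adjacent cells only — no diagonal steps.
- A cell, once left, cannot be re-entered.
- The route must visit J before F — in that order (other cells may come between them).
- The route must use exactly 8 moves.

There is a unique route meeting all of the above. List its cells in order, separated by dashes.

I - J - K - H - F - D - A - B - C

The waypoints must appear in the order J, F, with no cell reused.
Route from I: right 2 to K, up 1 to H, left 2 to D, up 1 to A, right 2 to C — 8 moves in all.
Check: order respected (J at step 1, F at step 4); 8 moves as required.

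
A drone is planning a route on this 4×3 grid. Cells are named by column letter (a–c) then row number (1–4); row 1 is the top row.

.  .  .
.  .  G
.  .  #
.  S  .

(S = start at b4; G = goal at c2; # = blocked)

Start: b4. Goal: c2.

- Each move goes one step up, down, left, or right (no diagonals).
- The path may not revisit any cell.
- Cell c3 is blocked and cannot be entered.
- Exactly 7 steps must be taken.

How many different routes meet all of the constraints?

Need simple routes of exactly 7 moves from b4 to c2 (Manhattan distance 3, so 2 moves are spent on a detour and 2 undoing it).
Enumerating: b4 b3 b2 a2 a1 b1 c1 c2 | b4 b3 a3 a2 a1 b1 b2 c2 | b4 b3 a3 a2 a1 b1 c1 c2 | b4 b3 a3 a2 b2 b1 c1 c2 | b4 a4 a3 a2 a1 b1 b2 c2 | b4 a4 a3 a2 a1 b1 c1 c2 | b4 a4 a3 a2 b2 b1 c1 c2 | b4 a4 a3 b3 b2 b1 c1 c2.
That gives 8 routes.

8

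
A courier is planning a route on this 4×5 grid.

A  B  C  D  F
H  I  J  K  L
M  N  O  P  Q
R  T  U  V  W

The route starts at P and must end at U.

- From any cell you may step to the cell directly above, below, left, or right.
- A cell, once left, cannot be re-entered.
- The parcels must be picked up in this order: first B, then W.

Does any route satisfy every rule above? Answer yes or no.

yes

One route that works: P → K → J → I → B → C → D → F → L → Q → W → V → U.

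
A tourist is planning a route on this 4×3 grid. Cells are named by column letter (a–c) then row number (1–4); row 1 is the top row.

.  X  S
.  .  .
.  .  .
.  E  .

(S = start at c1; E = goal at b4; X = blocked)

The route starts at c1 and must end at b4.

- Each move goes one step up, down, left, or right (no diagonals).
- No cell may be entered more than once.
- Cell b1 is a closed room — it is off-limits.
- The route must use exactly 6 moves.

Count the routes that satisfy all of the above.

5

Need simple routes of exactly 6 moves from c1 to b4 (Manhattan distance 4, so 1 moves are spent on a detour and 1 undoing it).
Enumerating: c1 c2 c3 b3 a3 a4 b4 | c1 c2 b2 b3 a3 a4 b4 | c1 c2 b2 b3 c3 c4 b4 | c1 c2 b2 a2 a3 a4 b4 | c1 c2 b2 a2 a3 b3 b4.
That gives 5 routes.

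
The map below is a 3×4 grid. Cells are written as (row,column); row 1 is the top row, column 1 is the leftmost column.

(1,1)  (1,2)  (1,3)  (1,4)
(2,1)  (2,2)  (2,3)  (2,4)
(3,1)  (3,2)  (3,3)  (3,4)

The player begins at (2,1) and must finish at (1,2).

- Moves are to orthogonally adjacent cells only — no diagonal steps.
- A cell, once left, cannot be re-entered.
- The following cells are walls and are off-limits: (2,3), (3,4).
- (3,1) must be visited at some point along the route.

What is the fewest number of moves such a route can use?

Any route passes through (3,1) somewhere between (2,1) and (1,2). Summing Manhattan distances along the two legs ((2,1) → (3,1) → (1,2)) gives a lower bound of 1 + 3 = 4 moves.
A route of 4 moves achieves this: (2,1) → (3,1) → (3,2) → (2,2) → (1,2).
Since 4 matches the lower bound, it is optimal.

4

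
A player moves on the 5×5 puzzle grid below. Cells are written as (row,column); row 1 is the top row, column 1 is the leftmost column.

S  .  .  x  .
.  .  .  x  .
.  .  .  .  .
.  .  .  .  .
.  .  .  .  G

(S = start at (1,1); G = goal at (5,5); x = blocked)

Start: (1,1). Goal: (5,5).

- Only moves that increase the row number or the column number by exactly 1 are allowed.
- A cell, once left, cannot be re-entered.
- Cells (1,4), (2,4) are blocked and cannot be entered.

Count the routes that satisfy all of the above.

53

A right/down-only route from (1,1) to (5,5) makes exactly 4 down-moves and 4 right-moves in some order.
With no other constraints that would be C(8,4) = 70 routes.
Subtract routes through each blocked cell (inclusion–exclusion for overlaps): − through (1,4): 5 − through (2,4): 16 + through (1,4)&(2,4): 4 → 53.
That gives 53 routes.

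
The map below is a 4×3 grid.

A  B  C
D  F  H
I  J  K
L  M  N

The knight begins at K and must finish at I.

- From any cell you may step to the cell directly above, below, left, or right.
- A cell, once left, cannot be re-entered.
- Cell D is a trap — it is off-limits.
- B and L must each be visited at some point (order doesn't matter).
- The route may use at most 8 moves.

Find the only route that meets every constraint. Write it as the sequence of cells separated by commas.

Any route must reach B and L and still end at I within 8 moves, so the order of the required stops is forced.
Route from K: up 2 to C, left 1 to B, down 3 to M, left 1 to L, up 1 to I — 8 moves in all.
Check: all required cells visited; 8 ≤ 8 moves.

K, H, C, B, F, J, M, L, I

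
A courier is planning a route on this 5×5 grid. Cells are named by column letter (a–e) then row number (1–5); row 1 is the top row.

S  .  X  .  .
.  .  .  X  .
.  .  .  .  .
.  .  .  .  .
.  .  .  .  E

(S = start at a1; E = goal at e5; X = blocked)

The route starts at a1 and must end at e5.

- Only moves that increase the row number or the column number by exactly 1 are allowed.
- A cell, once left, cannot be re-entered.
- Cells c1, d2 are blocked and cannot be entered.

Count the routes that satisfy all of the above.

47

A right/down-only route from a1 to e5 makes exactly 4 down-moves and 4 right-moves in some order.
With no other constraints that would be C(8,4) = 70 routes.
Subtract routes through each blocked cell (inclusion–exclusion for overlaps): − through c1: 15 − through d2: 16 + through c1&d2: 8 → 47.
That gives 47 routes.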